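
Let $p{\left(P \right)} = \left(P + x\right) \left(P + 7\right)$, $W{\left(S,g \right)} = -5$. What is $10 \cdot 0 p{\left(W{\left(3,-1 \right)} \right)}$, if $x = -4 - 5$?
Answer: $0$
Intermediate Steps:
$x = -9$ ($x = -4 - 5 = -9$)
$p{\left(P \right)} = \left(-9 + P\right) \left(7 + P\right)$ ($p{\left(P \right)} = \left(P - 9\right) \left(P + 7\right) = \left(-9 + P\right) \left(7 + P\right)$)
$10 \cdot 0 p{\left(W{\left(3,-1 \right)} \right)} = 10 \cdot 0 \left(-63 + \left(-5\right)^{2} - -10\right) = 0 \left(-63 + 25 + 10\right) = 0 \left(-28\right) = 0$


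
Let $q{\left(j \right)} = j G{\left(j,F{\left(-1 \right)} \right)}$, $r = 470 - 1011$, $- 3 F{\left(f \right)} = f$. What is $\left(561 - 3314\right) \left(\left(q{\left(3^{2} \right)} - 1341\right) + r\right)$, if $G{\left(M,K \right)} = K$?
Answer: $5172887$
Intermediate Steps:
$F{\left(f \right)} = - \frac{f}{3}$
$r = -541$
$q{\left(j \right)} = \frac{j}{3}$ ($q{\left(j \right)} = j \left(\left(- \frac{1}{3}\right) \left(-1\right)\right) = j \frac{1}{3} = \frac{j}{3}$)
$\left(561 - 3314\right) \left(\left(q{\left(3^{2} \right)} - 1341\right) + r\right) = \left(561 - 3314\right) \left(\left(\frac{3^{2}}{3} - 1341\right) - 541\right) = - 2753 \left(\left(\frac{1}{3} \cdot 9 - 1341\right) - 541\right) = - 2753 \left(\left(3 - 1341\right) - 541\right) = - 2753 \left(-1338 - 541\right) = \left(-2753\right) \left(-1879\right) = 5172887$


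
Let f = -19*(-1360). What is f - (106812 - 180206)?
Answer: 99234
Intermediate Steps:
f = 25840
f - (106812 - 180206) = 25840 - (106812 - 180206) = 25840 - 1*(-73394) = 25840 + 73394 = 99234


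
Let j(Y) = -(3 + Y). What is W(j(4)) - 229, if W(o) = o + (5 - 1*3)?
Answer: -234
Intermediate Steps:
j(Y) = -3 - Y
W(o) = 2 + o (W(o) = o + (5 - 3) = o + 2 = 2 + o)
W(j(4)) - 229 = (2 + (-3 - 1*4)) - 229 = (2 + (-3 - 4)) - 229 = (2 - 7) - 229 = -5 - 229 = -234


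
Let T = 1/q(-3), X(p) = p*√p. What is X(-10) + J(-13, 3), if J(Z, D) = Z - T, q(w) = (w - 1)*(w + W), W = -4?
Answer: -365/28 - 10*I*√10 ≈ -13.036 - 31.623*I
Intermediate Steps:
X(p) = p^(3/2)
q(w) = (-1 + w)*(-4 + w) (q(w) = (w - 1)*(w - 4) = (-1 + w)*(-4 + w))
T = 1/28 (T = 1/(4 + (-3)² - 5*(-3)) = 1/(4 + 9 + 15) = 1/28 ≈ 0.035714)
J(Z, D) = -1/28 + Z (J(Z, D) = Z - 1*1/28 = Z - 1/28 = -1/28 + Z)
X(-10) + J(-13, 3) = (-10)^(3/2) + (-1/28 - 13) = -10*I*√10 - 365/28 = -365/28 - 10*I*√10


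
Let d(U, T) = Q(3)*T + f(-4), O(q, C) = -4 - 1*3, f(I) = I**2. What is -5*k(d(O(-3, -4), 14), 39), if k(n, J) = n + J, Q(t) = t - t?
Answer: -275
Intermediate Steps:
Q(t) = 0
O(q, C) = -7 (O(q, C) = -4 - 3 = -7)
d(U, T) = 16 (d(U, T) = 0*T + (-4)**2 = 0 + 16 = 16)
k(n, J) = J + n
-5*k(d(O(-3, -4), 14), 39) = -5*(39 + 16) = -5*55 = -275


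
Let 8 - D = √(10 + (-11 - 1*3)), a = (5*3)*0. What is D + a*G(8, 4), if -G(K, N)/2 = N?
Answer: 8 - 2*I ≈ 8.0 - 2.0*I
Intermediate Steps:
G(K, N) = -2*N
a = 0 (a = 15*0 = 0)
D = 8 - 2*I (D = 8 - √(10 + (-11 - 1*3)) = 8 - √(10 + (-11 - 3)) = 8 - √(10 - 14) = 8 - √(-4) = 8 - 2*I ≈ 8.0 - 2.0*I)
D + a*G(8, 4) = (8 - 2*I) + 0*(-2*4) = (8 - 2*I) + 0*(-8) = (8 - 2*I) + 0 = 8 - 2*I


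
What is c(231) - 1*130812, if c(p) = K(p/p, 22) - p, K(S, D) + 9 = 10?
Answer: -131042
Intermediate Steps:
K(S, D) = 1 (K(S, D) = -9 + 10 = 1)
c(p) = 1 - p
c(231) - 1*130812 = (1 - 1*231) - 1*130812 = (1 - 231) - 130812 = -230 - 130812 = -131042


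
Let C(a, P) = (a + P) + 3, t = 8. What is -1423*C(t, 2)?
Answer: -18499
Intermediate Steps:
C(a, P) = 3 + P + a (C(a, P) = (P + a) + 3 = 3 + P + a)
-1423*C(t, 2) = -1423*(3 + 2 + 8) = -1423*13 = -18499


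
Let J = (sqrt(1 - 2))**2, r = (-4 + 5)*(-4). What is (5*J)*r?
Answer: 20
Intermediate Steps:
r = -4 (r = 1*(-4) = -4)
J = -1 (J = (sqrt(-1))**2 = I**2 = -1)
(5*J)*r = (5*(-1))*(-4) = -5*(-4) = 20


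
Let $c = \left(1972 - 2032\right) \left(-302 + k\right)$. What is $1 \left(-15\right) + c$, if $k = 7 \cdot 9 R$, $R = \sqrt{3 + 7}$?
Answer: $18105 - 3780 \sqrt{10} \approx 6151.6$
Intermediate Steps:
$R = \sqrt{10} \approx 3.1623$
$k = 63 \sqrt{10}$ ($k = 7 \cdot 9 \sqrt{10} = 63 \sqrt{10} \approx 199.22$)
$c = 18120 - 3780 \sqrt{10}$ ($c = \left(1972 - 2032\right) \left(-302 + 63 \sqrt{10}\right) = - 60 \left(-302 + 63 \sqrt{10}\right) = 18120 - 3780 \sqrt{10} \approx 6166.6$)
$1 \left(-15\right) + c = 1 \left(-15\right) + \left(18120 - 3780 \sqrt{10}\right) = -15 + \left(18120 - 3780 \sqrt{10}\right) = 18105 - 3780 \sqrt{10}$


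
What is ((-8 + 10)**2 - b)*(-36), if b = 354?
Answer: 12600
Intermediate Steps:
((-8 + 10)**2 - b)*(-36) = ((-8 + 10)**2 - 1*354)*(-36) = (2**2 - 354)*(-36) = (4 - 354)*(-36) = -350*(-36) = 12600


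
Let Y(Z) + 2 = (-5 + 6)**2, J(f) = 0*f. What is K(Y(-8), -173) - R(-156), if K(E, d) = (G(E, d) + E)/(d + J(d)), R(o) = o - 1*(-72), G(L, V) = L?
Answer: 14534/173 ≈ 84.012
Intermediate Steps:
R(o) = 72 + o (R(o) = o + 72 = 72 + o)
J(f) = 0
Y(Z) = -1 (Y(Z) = -2 + (-5 + 6)**2 = -2 + 1**2 = -2 + 1 = -1)
K(E, d) = 2*E/d (K(E, d) = (E + E)/(d + 0) = (2*E)/d = 2*E/d)
K(Y(-8), -173) - R(-156) = 2*(-1)/(-173) - (72 - 156) = 2*(-1)*(-1/173) - 1*(-84) = 2/173 + 84 = 14534/173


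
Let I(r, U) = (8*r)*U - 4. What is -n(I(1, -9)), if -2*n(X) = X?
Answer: -38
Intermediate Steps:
I(r, U) = -4 + 8*U*r (I(r, U) = 8*U*r - 4 = -4 + 8*U*r)
n(X) = -X/2
-n(I(1, -9)) = -(-1)*(-4 + 8*(-9)*1)/2 = -(-1)*(-4 - 72)/2 = -(-1)*(-76)/2 = -1*38 = -38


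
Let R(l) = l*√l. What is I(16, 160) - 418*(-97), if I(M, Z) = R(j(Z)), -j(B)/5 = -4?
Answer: 40546 + 40*√5 ≈ 40635.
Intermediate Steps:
j(B) = 20 (j(B) = -5*(-4) = 20)
R(l) = l^(3/2)
I(M, Z) = 40*√5 (I(M, Z) = 20^(3/2) = 40*√5)
I(16, 160) - 418*(-97) = 40*√5 - 418*(-97) = 40*√5 + 40546 = 40546 + 40*√5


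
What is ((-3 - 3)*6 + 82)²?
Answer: 2116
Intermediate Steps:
((-3 - 3)*6 + 82)² = (-6*6 + 82)² = (-36 + 82)² = 46² = 2116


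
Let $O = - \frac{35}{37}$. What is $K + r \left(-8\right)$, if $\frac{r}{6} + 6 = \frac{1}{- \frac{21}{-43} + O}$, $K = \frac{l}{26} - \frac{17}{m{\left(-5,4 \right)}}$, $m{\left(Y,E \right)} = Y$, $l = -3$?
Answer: $\frac{27733}{70} \approx 396.19$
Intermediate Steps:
$O = - \frac{35}{37}$ ($O = \left(-35\right) \frac{1}{37} = - \frac{35}{37} \approx -0.94595$)
$K = \frac{427}{130}$ ($K = - \frac{3}{26} - \frac{17}{-5} = \left(-3\right) \frac{1}{26} - - \frac{17}{5} = - \frac{3}{26} + \frac{17}{5} = \frac{427}{130} \approx 3.2846$)
$r = - \frac{17877}{364}$ ($r = -36 + \frac{6}{- \frac{21}{-43} - \frac{35}{37}} = -36 + \frac{6}{\left(-21\right) \left(- \frac{1}{43}\right) - \frac{35}{37}} = -36 + \frac{6}{\frac{21}{43} - \frac{35}{37}} = -36 + \frac{6}{- \frac{728}{1591}} = -36 + 6 \left(- \frac{1591}{728}\right) = -36 - \frac{4773}{364} = - \frac{17877}{364} \approx -49.113$)
$K + r \left(-8\right) = \frac{427}{130} - - \frac{35754}{91} = \frac{427}{130} + \frac{35754}{91} = \frac{27733}{70}$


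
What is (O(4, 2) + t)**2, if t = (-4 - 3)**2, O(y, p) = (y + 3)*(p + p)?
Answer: 5929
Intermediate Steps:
O(y, p) = 2*p*(3 + y) (O(y, p) = (3 + y)*(2*p) = 2*p*(3 + y))
t = 49 (t = (-7)**2 = 49)
(O(4, 2) + t)**2 = (2*2*(3 + 4) + 49)**2 = (2*2*7 + 49)**2 = (28 + 49)**2 = 77**2 = 5929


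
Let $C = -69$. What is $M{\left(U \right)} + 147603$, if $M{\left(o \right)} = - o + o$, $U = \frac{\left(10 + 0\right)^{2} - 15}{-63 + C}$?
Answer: $147603$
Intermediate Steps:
$U = - \frac{85}{132}$ ($U = \frac{\left(10 + 0\right)^{2} - 15}{-63 - 69} = \frac{10^{2} - 15}{-132} = \left(100 - 15\right) \left(- \frac{1}{132}\right) = 85 \left(- \frac{1}{132}\right) = - \frac{85}{132} \approx -0.64394$)
$M{\left(o \right)} = 0$
$M{\left(U \right)} + 147603 = 0 + 147603 = 147603$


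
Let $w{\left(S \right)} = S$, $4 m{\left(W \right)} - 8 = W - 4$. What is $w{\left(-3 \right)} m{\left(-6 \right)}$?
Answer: $\frac{3}{2} \approx 1.5$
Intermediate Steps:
$m{\left(W \right)} = 1 + \frac{W}{4}$ ($m{\left(W \right)} = 2 + \frac{W - 4}{4} = 2 + \frac{-4 + W}{4} = 2 + \left(-1 + \frac{W}{4}\right) = 1 + \frac{W}{4}$)
$w{\left(-3 \right)} m{\left(-6 \right)} = - 3 \left(1 + \frac{1}{4} \left(-6\right)\right) = - 3 \left(1 - \frac{3}{2}\right) = \left(-3\right) \left(- \frac{1}{2}\right) = \frac{3}{2}$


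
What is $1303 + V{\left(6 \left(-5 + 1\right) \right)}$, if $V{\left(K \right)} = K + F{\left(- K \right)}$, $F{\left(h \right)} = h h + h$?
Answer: $1879$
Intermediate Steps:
$F{\left(h \right)} = h + h^{2}$ ($F{\left(h \right)} = h^{2} + h = h + h^{2}$)
$V{\left(K \right)} = K - K \left(1 - K\right)$ ($V{\left(K \right)} = K + - K \left(1 - K\right) = K - K \left(1 - K\right)$)
$1303 + V{\left(6 \left(-5 + 1\right) \right)} = 1303 + \left(6 \left(-5 + 1\right)\right)^{2} = 1303 + \left(6 \left(-4\right)\right)^{2} = 1303 + \left(-24\right)^{2} = 1303 + 576 = 1879$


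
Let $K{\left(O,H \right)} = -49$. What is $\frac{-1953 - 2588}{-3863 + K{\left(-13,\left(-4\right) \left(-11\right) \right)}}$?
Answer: $\frac{4541}{3912} \approx 1.1608$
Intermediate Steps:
$\frac{-1953 - 2588}{-3863 + K{\left(-13,\left(-4\right) \left(-11\right) \right)}} = \frac{-1953 - 2588}{-3863 - 49} = - \frac{4541}{-3912} = \left(-4541\right) \left(- \frac{1}{3912}\right) = \frac{4541}{3912}$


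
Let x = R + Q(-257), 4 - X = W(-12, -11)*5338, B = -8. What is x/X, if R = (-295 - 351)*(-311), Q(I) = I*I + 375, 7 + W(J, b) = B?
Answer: 133665/40037 ≈ 3.3385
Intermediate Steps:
W(J, b) = -15 (W(J, b) = -7 - 8 = -15)
Q(I) = 375 + I² (Q(I) = I² + 375 = 375 + I²)
R = 200906 (R = -646*(-311) = 200906)
X = 80074 (X = 4 - (-15)*5338 = 4 - 1*(-80070) = 4 + 80070 = 80074)
x = 267330 (x = 200906 + (375 + (-257)²) = 200906 + (375 + 66049) = 200906 + 66424 = 267330)
x/X = 267330/80074 = 267330*(1/80074) = 133665/40037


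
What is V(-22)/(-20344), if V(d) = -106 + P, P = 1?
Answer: 105/20344 ≈ 0.0051612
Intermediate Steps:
V(d) = -105 (V(d) = -106 + 1 = -105)
V(-22)/(-20344) = -105/(-20344) = -105*(-1/20344) = 105/20344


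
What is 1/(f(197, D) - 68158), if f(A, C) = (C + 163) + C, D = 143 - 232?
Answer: -1/68173 ≈ -1.4669e-5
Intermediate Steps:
D = -89
f(A, C) = 163 + 2*C (f(A, C) = (163 + C) + C = 163 + 2*C)
1/(f(197, D) - 68158) = 1/((163 + 2*(-89)) - 68158) = 1/((163 - 178) - 68158) = 1/(-15 - 68158) = 1/(-68173) = -1/68173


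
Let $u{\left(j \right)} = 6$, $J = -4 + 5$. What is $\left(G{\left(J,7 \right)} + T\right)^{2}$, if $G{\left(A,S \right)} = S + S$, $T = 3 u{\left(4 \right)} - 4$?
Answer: $784$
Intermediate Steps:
$J = 1$
$T = 14$ ($T = 3 \cdot 6 - 4 = 18 - 4 = 14$)
$G{\left(A,S \right)} = 2 S$
$\left(G{\left(J,7 \right)} + T\right)^{2} = \left(2 \cdot 7 + 14\right)^{2} = \left(14 + 14\right)^{2} = 28^{2} = 784$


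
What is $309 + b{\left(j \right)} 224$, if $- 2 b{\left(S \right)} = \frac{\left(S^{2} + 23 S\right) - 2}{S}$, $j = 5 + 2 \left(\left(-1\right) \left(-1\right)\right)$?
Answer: $-3019$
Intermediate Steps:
$j = 7$ ($j = 5 + 2 \cdot 1 = 5 + 2 = 7$)
$b{\left(S \right)} = - \frac{-2 + S^{2} + 23 S}{2 S}$ ($b{\left(S \right)} = - \frac{\left(\left(S^{2} + 23 S\right) - 2\right) \frac{1}{S}}{2} = - \frac{\left(-2 + S^{2} + 23 S\right) \frac{1}{S}}{2} = - \frac{\frac{1}{S} \left(-2 + S^{2} + 23 S\right)}{2} = - \frac{-2 + S^{2} + 23 S}{2 S}$)
$309 + b{\left(j \right)} 224 = 309 + \frac{2 - 7 \left(23 + 7\right)}{2 \cdot 7} \cdot 224 = 309 + \frac{1}{2} \cdot \frac{1}{7} \left(2 - 7 \cdot 30\right) 224 = 309 + \frac{1}{2} \cdot \frac{1}{7} \left(2 - 210\right) 224 = 309 + \frac{1}{2} \cdot \frac{1}{7} \left(-208\right) 224 = 309 - 3328 = -3019$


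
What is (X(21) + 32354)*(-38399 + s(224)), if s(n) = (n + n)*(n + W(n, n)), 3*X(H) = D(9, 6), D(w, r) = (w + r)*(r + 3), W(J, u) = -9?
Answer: 1876582479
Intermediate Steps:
D(w, r) = (3 + r)*(r + w) (D(w, r) = (r + w)*(3 + r) = (3 + r)*(r + w))
X(H) = 45 (X(H) = (6**2 + 3*6 + 3*9 + 6*9)/3 = (36 + 18 + 27 + 54)/3 = (1/3)*135 = 45)
s(n) = 2*n*(-9 + n) (s(n) = (n + n)*(n - 9) = (2*n)*(-9 + n) = 2*n*(-9 + n))
(X(21) + 32354)*(-38399 + s(224)) = (45 + 32354)*(-38399 + 2*224*(-9 + 224)) = 32399*(-38399 + 2*224*215) = 32399*(-38399 + 96320) = 32399*57921 = 1876582479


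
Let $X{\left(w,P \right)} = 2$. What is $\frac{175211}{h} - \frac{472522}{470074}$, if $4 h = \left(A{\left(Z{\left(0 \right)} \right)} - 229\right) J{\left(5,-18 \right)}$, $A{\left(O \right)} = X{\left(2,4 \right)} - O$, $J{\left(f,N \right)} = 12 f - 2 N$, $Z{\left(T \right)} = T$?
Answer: $- \frac{42468217735}{1280481576} \approx -33.166$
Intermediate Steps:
$J{\left(f,N \right)} = - 2 N + 12 f$
$A{\left(O \right)} = 2 - O$
$h = -5448$ ($h = \frac{\left(\left(2 - 0\right) - 229\right) \left(\left(-2\right) \left(-18\right) + 12 \cdot 5\right)}{4} = \frac{\left(\left(2 + 0\right) - 229\right) \left(36 + 60\right)}{4} = \frac{\left(2 - 229\right) 96}{4} = \frac{\left(-227\right) 96}{4} = \frac{1}{4} \left(-21792\right) = -5448$)
$\frac{175211}{h} - \frac{472522}{470074} = \frac{175211}{-5448} - \frac{472522}{470074} = 175211 \left(- \frac{1}{5448}\right) - \frac{236261}{235037} = - \frac{175211}{5448} - \frac{236261}{235037} = - \frac{42468217735}{1280481576}$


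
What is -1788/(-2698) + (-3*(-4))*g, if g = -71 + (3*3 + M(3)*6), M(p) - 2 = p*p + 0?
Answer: 65646/1349 ≈ 48.663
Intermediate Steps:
M(p) = 2 + p² (M(p) = 2 + (p*p + 0) = 2 + (p² + 0) = 2 + p²)
g = 4 (g = -71 + (3*3 + (2 + 3²)*6) = -71 + (9 + (2 + 9)*6) = -71 + (9 + 11*6) = -71 + (9 + 66) = -71 + 75 = 4)
-1788/(-2698) + (-3*(-4))*g = -1788/(-2698) - 3*(-4)*4 = -1788*(-1/2698) + 12*4 = 894/1349 + 48 = 65646/1349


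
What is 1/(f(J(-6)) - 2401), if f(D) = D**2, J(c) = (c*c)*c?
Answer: 1/44255 ≈ 2.2596e-5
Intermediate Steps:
J(c) = c**3 (J(c) = c**2*c = c**3)
1/(f(J(-6)) - 2401) = 1/(((-6)**3)**2 - 2401) = 1/((-216)**2 - 2401) = 1/(46656 - 2401) = 1/44255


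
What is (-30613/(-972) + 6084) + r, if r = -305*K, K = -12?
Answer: 9501781/972 ≈ 9775.5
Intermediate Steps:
r = 3660 (r = -305*(-12) = 3660)
(-30613/(-972) + 6084) + r = (-30613/(-972) + 6084) + 3660 = (-30613*(-1/972) + 6084) + 3660 = (30613/972 + 6084) + 3660 = 5944261/972 + 3660 = 9501781/972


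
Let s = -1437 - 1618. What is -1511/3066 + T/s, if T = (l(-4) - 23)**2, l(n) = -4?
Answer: -6851219/9366630 ≈ -0.73145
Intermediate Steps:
s = -3055
T = 729 (T = (-4 - 23)**2 = (-27)**2 = 729)
-1511/3066 + T/s = -1511/3066 + 729/(-3055) = -1511*1/3066 + 729*(-1/3055) = -1511/3066 - 729/3055 = -6851219/9366630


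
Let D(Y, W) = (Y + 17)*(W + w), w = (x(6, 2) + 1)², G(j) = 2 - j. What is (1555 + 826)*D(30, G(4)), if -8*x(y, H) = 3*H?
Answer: -3469117/16 ≈ -2.1682e+5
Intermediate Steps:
x(y, H) = -3*H/8
w = 1/16 (w = (-3/8*2 + 1)² = (-¾ + 1)² = (¼)² = 1/16 ≈ 0.062500)
D(Y, W) = (17 + Y)*(1/16 + W) (D(Y, W) = (Y + 17)*(W + 1/16) = (17 + Y)*(1/16 + W))
(1555 + 826)*D(30, G(4)) = (1555 + 826)*(17/16 + 17*(2 - 1*4) + (1/16)*30 + (2 - 1*4)*30) = 2381*(17/16 + 17*(2 - 4) + 15/8 + (2 - 4)*30) = 2381*(17/16 + 17*(-2) + 15/8 - 2*30) = 2381*(17/16 - 34 + 15/8 - 60) = 2381*(-1457/16) = -3469117/16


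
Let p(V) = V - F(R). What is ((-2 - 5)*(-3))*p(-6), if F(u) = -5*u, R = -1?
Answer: -231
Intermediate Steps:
p(V) = -5 + V (p(V) = V - (-5)*(-1) = V - 1*5 = V - 5 = -5 + V)
((-2 - 5)*(-3))*p(-6) = ((-2 - 5)*(-3))*(-5 - 6) = -7*(-3)*(-11) = 21*(-11) = -231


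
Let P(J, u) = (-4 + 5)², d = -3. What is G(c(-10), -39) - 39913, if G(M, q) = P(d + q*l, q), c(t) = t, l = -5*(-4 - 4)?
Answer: -39912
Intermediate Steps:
l = 40 (l = -5*(-8) = 40)
P(J, u) = 1 (P(J, u) = 1² = 1)
G(M, q) = 1
G(c(-10), -39) - 39913 = 1 - 39913 = -39912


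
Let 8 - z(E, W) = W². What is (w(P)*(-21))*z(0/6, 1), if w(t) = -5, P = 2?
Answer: 735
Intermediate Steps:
z(E, W) = 8 - W²
(w(P)*(-21))*z(0/6, 1) = (-5*(-21))*(8 - 1*1²) = 105*(8 - 1*1) = 105*(8 - 1) = 105*7 = 735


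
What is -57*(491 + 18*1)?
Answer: -29013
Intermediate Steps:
-57*(491 + 18*1) = -57*(491 + 18) = -57*509 = -29013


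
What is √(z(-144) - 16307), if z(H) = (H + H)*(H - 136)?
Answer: √64333 ≈ 253.64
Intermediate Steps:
z(H) = 2*H*(-136 + H) (z(H) = (2*H)*(-136 + H) = 2*H*(-136 + H))
√(z(-144) - 16307) = √(2*(-144)*(-136 - 144) - 16307) = √(2*(-144)*(-280) - 16307) = √(80640 - 16307) = √64333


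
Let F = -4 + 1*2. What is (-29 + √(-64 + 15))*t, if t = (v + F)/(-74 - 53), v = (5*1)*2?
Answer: 232/127 - 56*I/127 ≈ 1.8268 - 0.44094*I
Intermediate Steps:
v = 10 (v = 5*2 = 10)
F = -2 (F = -4 + 2 = -2)
t = -8/127 (t = (10 - 2)/(-74 - 53) = 8/(-127) = 8*(-1/127) = -8/127 ≈ -0.062992)
(-29 + √(-64 + 15))*t = (-29 + √(-64 + 15))*(-8/127) = (-29 + √(-49))*(-8/127) = (-29 + 7*I)*(-8/127) = 232/127 - 56*I/127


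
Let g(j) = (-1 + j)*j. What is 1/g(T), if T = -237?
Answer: 1/56406 ≈ 1.7729e-5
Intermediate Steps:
g(j) = j*(-1 + j)
1/g(T) = 1/(-237*(-1 - 237)) = 1/(-237*(-238)) = 1/56406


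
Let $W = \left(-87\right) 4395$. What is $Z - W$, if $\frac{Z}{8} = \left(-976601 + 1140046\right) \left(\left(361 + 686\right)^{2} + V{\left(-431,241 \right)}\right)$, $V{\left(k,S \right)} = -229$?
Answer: $1433059991165$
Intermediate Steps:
$W = -382365$
$Z = 1433059608800$ ($Z = 8 \left(-976601 + 1140046\right) \left(\left(361 + 686\right)^{2} - 229\right) = 8 \cdot 163445 \left(1047^{2} - 229\right) = 8 \cdot 163445 \left(1096209 - 229\right) = 8 \cdot 163445 \cdot 1095980 = 8 \cdot 179132451100 = 1433059608800$)
$Z - W = 1433059608800 - -382365 = 1433059608800 + 382365 = 1433059991165$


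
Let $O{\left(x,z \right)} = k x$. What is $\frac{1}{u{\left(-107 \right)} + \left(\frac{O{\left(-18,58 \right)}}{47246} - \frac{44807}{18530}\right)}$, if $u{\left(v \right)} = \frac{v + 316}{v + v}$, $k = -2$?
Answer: $- \frac{23418779165}{79482220251} \approx -0.29464$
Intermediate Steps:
$O{\left(x,z \right)} = - 2 x$
$u{\left(v \right)} = \frac{316 + v}{2 v}$
$\frac{1}{u{\left(-107 \right)} + \left(\frac{O{\left(-18,58 \right)}}{47246} - \frac{44807}{18530}\right)} = \frac{1}{\frac{316 - 107}{2 \left(-107\right)} - \left(\frac{44807}{18530} - \frac{\left(-2\right) \left(-18\right)}{47246}\right)} = \frac{1}{\frac{1}{2} \left(- \frac{1}{107}\right) 209 + \left(36 \cdot \frac{1}{47246} - \frac{44807}{18530}\right)} = \frac{1}{- \frac{209}{214} + \left(\frac{18}{23623} - \frac{44807}{18530}\right)} = \frac{1}{- \frac{209}{214} - \frac{1058142221}{437734190}} = \frac{1}{- \frac{79482220251}{23418779165}} = - \frac{23418779165}{79482220251}$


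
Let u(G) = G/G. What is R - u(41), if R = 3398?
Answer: 3397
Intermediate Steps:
u(G) = 1
R - u(41) = 3398 - 1*1 = 3398 - 1 = 3397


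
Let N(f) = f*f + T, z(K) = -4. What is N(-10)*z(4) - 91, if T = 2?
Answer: -499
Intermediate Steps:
N(f) = 2 + f² (N(f) = f*f + 2 = f² + 2 = 2 + f²)
N(-10)*z(4) - 91 = (2 + (-10)²)*(-4) - 91 = (2 + 100)*(-4) - 91 = 102*(-4) - 91 = -408 - 91 = -499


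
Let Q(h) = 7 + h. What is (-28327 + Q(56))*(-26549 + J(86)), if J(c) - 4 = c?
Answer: 747837176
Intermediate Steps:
J(c) = 4 + c
(-28327 + Q(56))*(-26549 + J(86)) = (-28327 + (7 + 56))*(-26549 + (4 + 86)) = (-28327 + 63)*(-26549 + 90) = -28264*(-26459) = 747837176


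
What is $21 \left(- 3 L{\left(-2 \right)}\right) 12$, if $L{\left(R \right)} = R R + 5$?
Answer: $-6804$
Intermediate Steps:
$L{\left(R \right)} = 5 + R^{2}$ ($L{\left(R \right)} = R^{2} + 5 = 5 + R^{2}$)
$21 \left(- 3 L{\left(-2 \right)}\right) 12 = 21 \left(- 3 \left(5 + \left(-2\right)^{2}\right)\right) 12 = 21 \left(- 3 \left(5 + 4\right)\right) 12 = 21 \left(\left(-3\right) 9\right) 12 = 21 \left(-27\right) 12 = \left(-567\right) 12 = -6804$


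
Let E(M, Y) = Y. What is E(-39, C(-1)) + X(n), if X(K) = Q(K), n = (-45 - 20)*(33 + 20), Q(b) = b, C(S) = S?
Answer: -3446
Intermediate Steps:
n = -3445 (n = -65*53 = -3445)
X(K) = K
E(-39, C(-1)) + X(n) = -1 - 3445 = -3446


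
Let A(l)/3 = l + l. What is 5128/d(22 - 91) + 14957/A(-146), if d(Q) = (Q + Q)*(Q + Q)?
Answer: -23362415/1390212 ≈ -16.805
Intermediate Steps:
A(l) = 6*l (A(l) = 3*(l + l) = 3*(2*l) = 6*l)
d(Q) = 4*Q**2 (d(Q) = (2*Q)*(2*Q) = 4*Q**2)
5128/d(22 - 91) + 14957/A(-146) = 5128/((4*(22 - 91)**2)) + 14957/((6*(-146))) = 5128/((4*(-69)**2)) + 14957/(-876) = 5128/((4*4761)) + 14957*(-1/876) = 5128/19044 - 14957/876 = 5128*(1/19044) - 14957/876 = 1282/4761 - 14957/876 = -23362415/1390212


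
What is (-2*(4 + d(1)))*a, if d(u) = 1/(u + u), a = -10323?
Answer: 92907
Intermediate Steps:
d(u) = 1/(2*u)
(-2*(4 + d(1)))*a = -2*(4 + (1/2)/1)*(-10323) = -2*(4 + (1/2)*1)*(-10323) = -2*(4 + 1/2)*(-10323) = -2*9/2*(-10323) = -9*(-10323) = 92907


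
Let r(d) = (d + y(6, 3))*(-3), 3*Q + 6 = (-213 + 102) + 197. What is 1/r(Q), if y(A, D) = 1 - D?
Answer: -1/74 ≈ -0.013514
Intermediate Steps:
Q = 80/3 (Q = -2 + ((-213 + 102) + 197)/3 = -2 + (-111 + 197)/3 = -2 + (1/3)*86 = -2 + 86/3 = 80/3 ≈ 26.667)
r(d) = 6 - 3*d (r(d) = (d + (1 - 1*3))*(-3) = (d + (1 - 3))*(-3) = (d - 2)*(-3) = (-2 + d)*(-3) = 6 - 3*d)
1/r(Q) = 1/(6 - 3*80/3) = 1/(6 - 80) = 1/(-74) = -1/74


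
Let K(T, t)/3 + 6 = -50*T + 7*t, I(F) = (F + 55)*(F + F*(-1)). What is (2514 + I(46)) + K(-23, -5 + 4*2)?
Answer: 6009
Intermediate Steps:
I(F) = 0 (I(F) = (55 + F)*(F - F) = (55 + F)*0 = 0)
K(T, t) = -18 - 150*T + 21*t (K(T, t) = -18 + 3*(-50*T + 7*t) = -18 + (-150*T + 21*t) = -18 - 150*T + 21*t)
(2514 + I(46)) + K(-23, -5 + 4*2) = (2514 + 0) + (-18 - 150*(-23) + 21*(-5 + 4*2)) = 2514 + (-18 + 3450 + 21*(-5 + 8)) = 2514 + (-18 + 3450 + 21*3) = 2514 + (-18 + 3450 + 63) = 2514 + 3495 = 6009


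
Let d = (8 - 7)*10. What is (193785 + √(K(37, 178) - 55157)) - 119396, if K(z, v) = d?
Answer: 74389 + I*√55147 ≈ 74389.0 + 234.83*I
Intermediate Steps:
d = 10 (d = 1*10 = 10)
K(z, v) = 10
(193785 + √(K(37, 178) - 55157)) - 119396 = (193785 + √(10 - 55157)) - 119396 = (193785 + √(-55147)) - 119396 = (193785 + I*√55147) - 119396 = 74389 + I*√55147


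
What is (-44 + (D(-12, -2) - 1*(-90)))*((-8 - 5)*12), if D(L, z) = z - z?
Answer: -7176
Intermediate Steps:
D(L, z) = 0
(-44 + (D(-12, -2) - 1*(-90)))*((-8 - 5)*12) = (-44 + (0 - 1*(-90)))*((-8 - 5)*12) = (-44 + (0 + 90))*(-13*12) = (-44 + 90)*(-156) = 46*(-156) = -7176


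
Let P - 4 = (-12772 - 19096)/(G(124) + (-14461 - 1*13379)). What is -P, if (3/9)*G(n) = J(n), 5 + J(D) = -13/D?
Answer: -17767868/3454059 ≈ -5.1441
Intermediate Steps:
J(D) = -5 - 13/D
G(n) = -15 - 39/n (G(n) = 3*(-5 - 13/n) = -15 - 39/n)
P = 17767868/3454059 (P = 4 + (-12772 - 19096)/((-15 - 39/124) + (-14461 - 1*13379)) = 4 - 31868/((-15 - 39*1/124) + (-14461 - 13379)) = 4 - 31868/((-15 - 39/124) - 27840) = 4 - 31868/(-1899/124 - 27840) = 4 - 31868/(-3454059/124) = 4 - 31868*(-124/3454059) = 4 + 3951632/3454059 = 17767868/3454059 ≈ 5.1441)
-P = -1*17767868/3454059 = -17767868/3454059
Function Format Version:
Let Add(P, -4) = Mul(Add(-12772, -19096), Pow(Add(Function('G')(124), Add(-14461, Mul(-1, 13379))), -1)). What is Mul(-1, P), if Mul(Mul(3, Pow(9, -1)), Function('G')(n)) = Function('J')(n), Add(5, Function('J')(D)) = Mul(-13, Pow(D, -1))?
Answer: Rational(-17767868, 3454059) ≈ -5.1441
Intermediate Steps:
Function('J')(D) = Add(-5, Mul(-13, Pow(D, -1)))
Function('G')(n) = Add(-15, Mul(-39, Pow(n, -1))) (Function('G')(n) = Mul(3, Add(-5, Mul(-13, Pow(n, -1)))) = Add(-15, Mul(-39, Pow(n, -1))))
P = Rational(17767868, 3454059) (P = Add(4, Mul(Add(-12772, -19096), Pow(Add(Add(-15, Mul(-39, Pow(124, -1))), Add(-14461, Mul(-1, 13379))), -1))) = Add(4, Mul(-31868, Pow(Add(Add(-15, Mul(-39, Rational(1, 124))), Add(-14461, -13379)), -1))) = Add(4, Mul(-31868, Pow(Add(Add(-15, Rational(-39, 124)), -27840), -1))) = Add(4, Mul(-31868, Pow(Add(Rational(-1899, 124), -27840), -1))) = Add(4, Mul(-31868, Pow(Rational(-3454059, 124), -1))) = Add(4, Mul(-31868, Rational(-124, 3454059))) = Add(4, Rational(3951632, 3454059)) = Rational(17767868, 3454059) ≈ 5.1441)
Mul(-1, P) = Mul(-1, Rational(17767868, 3454059)) = Rational(-17767868, 3454059)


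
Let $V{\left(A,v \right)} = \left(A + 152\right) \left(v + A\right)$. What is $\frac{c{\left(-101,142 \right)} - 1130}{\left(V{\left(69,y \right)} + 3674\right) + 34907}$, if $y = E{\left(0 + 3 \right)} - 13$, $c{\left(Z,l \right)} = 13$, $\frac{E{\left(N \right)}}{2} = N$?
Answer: $- \frac{1117}{52283} \approx -0.021365$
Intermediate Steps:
$E{\left(N \right)} = 2 N$
$y = -7$ ($y = 2 \left(0 + 3\right) - 13 = 2 \cdot 3 - 13 = 6 - 13 = -7$)
$V{\left(A,v \right)} = \left(152 + A\right) \left(A + v\right)$
$\frac{c{\left(-101,142 \right)} - 1130}{\left(V{\left(69,y \right)} + 3674\right) + 34907} = \frac{13 - 1130}{\left(\left(69^{2} + 152 \cdot 69 + 152 \left(-7\right) + 69 \left(-7\right)\right) + 3674\right) + 34907} = - \frac{1117}{\left(\left(4761 + 10488 - 1064 - 483\right) + 3674\right) + 34907} = - \frac{1117}{\left(13702 + 3674\right) + 34907} = - \frac{1117}{17376 + 34907} = - \frac{1117}{52283}$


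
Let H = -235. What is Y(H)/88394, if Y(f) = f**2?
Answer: 55225/88394 ≈ 0.62476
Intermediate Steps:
Y(H)/88394 = (-235)**2/88394 = 55225*(1/88394) = 55225/88394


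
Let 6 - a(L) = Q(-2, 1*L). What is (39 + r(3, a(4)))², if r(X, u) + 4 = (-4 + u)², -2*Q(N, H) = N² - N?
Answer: 3600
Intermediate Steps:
Q(N, H) = N/2 - N²/2 (Q(N, H) = -(N² - N)/2 = N/2 - N²/2)
a(L) = 9 (a(L) = 6 - (-2)*(1 - 1*(-2))/2 = 6 - (-2)*(1 + 2)/2 = 6 - (-2)*3/2 = 6 - 1*(-3) = 6 + 3 = 9)
r(X, u) = -4 + (-4 + u)²
(39 + r(3, a(4)))² = (39 + (-4 + (-4 + 9)²))² = (39 + (-4 + 5²))² = (39 + (-4 + 25))² = (39 + 21)² = 60² = 3600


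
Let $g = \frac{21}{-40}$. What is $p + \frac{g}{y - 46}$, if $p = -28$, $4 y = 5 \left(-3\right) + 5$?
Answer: $- \frac{54299}{1940} \approx -27.989$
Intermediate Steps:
$y = - \frac{5}{2}$ ($y = \frac{5 \left(-3\right) + 5}{4} = \frac{-15 + 5}{4} = \frac{1}{4} \left(-10\right) = - \frac{5}{2} \approx -2.5$)
$g = - \frac{21}{40}$ ($g = 21 \left(- \frac{1}{40}\right) = - \frac{21}{40} \approx -0.525$)
$p + \frac{g}{y - 46} = -28 + \frac{1}{- \frac{5}{2} - 46} \left(- \frac{21}{40}\right) = -28 + \frac{1}{- \frac{97}{2}} \left(- \frac{21}{40}\right) = -28 - - \frac{21}{1940} = -28 + \frac{21}{1940} = - \frac{54299}{1940}$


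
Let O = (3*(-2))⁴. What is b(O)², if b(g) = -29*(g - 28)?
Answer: 1352179984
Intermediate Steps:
O = 1296 (O = (-6)⁴ = 1296)
b(g) = 812 - 29*g (b(g) = -29*(-28 + g) = 812 - 29*g)
b(O)² = (812 - 29*1296)² = (812 - 37584)² = (-36772)² = 1352179984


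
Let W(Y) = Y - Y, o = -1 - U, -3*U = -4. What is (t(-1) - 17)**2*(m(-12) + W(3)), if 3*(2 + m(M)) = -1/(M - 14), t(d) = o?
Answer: -260710/351 ≈ -742.76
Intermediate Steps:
U = 4/3 (U = -1/3*(-4) = 4/3 ≈ 1.3333)
o = -7/3 (o = -1 - 1*4/3 = -1 - 4/3 = -7/3 ≈ -2.3333)
t(d) = -7/3
W(Y) = 0
m(M) = -2 - 1/(3*(-14 + M)) (m(M) = -2 + (-1/(M - 14))/3 = -2 + (-1/(-14 + M))/3 = -2 - 1/(3*(-14 + M)))
(t(-1) - 17)**2*(m(-12) + W(3)) = (-7/3 - 17)**2*((83 - 6*(-12))/(3*(-14 - 12)) + 0) = (-58/3)**2*((1/3)*(83 + 72)/(-26) + 0) = 3364*((1/3)*(-1/26)*155 + 0)/9 = 3364*(-155/78 + 0)/9 = (3364/9)*(-155/78) = -260710/351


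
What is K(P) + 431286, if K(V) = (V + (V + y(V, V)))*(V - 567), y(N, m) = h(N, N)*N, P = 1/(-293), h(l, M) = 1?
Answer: 37025970210/85849 ≈ 4.3129e+5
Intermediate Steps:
P = -1/293 ≈ -0.0034130
y(N, m) = N (y(N, m) = 1*N = N)
K(V) = 3*V*(-567 + V) (K(V) = (V + (V + V))*(V - 567) = (V + 2*V)*(-567 + V) = (3*V)*(-567 + V) = 3*V*(-567 + V))
K(P) + 431286 = 3*(-1/293)*(-567 - 1/293) + 431286 = 3*(-1/293)*(-166132/293) + 431286 = 498396/85849 + 431286 = 37025970210/85849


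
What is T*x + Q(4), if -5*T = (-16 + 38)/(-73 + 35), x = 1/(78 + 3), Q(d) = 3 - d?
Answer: -7684/7695 ≈ -0.99857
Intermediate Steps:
x = 1/81 ≈ 0.012346
T = 11/95 (T = -(-16 + 38)/(5*(-73 + 35)) = -22/(5*(-38)) = -22*(-1)/(5*38) = -⅕*(-11/19) = 11/95 ≈ 0.11579)
T*x + Q(4) = (11/95)*(1/81) + (3 - 1*4) = 11/7695 + (3 - 4) = 11/7695 - 1 = -7684/7695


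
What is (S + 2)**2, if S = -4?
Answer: 4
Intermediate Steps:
(S + 2)**2 = (-4 + 2)**2 = (-2)**2 = 4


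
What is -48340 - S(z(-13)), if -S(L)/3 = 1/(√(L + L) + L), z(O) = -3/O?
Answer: -1111859/23 + 13*√78/23 ≈ -48337.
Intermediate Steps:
S(L) = -3/(L + √2*√L) (S(L) = -3/(√(L + L) + L) = -3/(√(2*L) + L) = -3/(√2*√L + L) = -3/(L + √2*√L))
-48340 - S(z(-13)) = -48340 - (-3)/(-3/(-13) + √2*√(-3/(-13))) = -48340 - (-3)/(-3*(-1/13) + √2*√(-3*(-1/13))) = -48340 - (-3)/(3/13 + √2*√(3/13)) = -48340 - (-3)/(3/13 + √2*(√39/13)) = -48340 - (-3)/(3/13 + √78/13) = -48340 + 3/(3/13 + √78/13)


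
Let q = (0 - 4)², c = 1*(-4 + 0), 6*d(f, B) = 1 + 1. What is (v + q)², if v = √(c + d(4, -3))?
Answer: (48 + I*√33)²/9 ≈ 252.33 + 61.275*I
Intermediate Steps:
d(f, B) = ⅓ (d(f, B) = (1 + 1)/6 = (⅙)*2 = ⅓)
c = -4 (c = 1*(-4) = -4)
q = 16 (q = (-4)² = 16)
v = I*√33/3 (v = √(-4 + ⅓) = √(-11/3) = I*√33/3 ≈ 1.9149*I)
(v + q)² = (I*√33/3 + 16)² = (16 + I*√33/3)²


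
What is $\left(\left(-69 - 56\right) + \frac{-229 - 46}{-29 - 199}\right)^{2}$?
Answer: $\frac{796650625}{51984} \approx 15325.0$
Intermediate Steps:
$\left(\left(-69 - 56\right) + \frac{-229 - 46}{-29 - 199}\right)^{2} = \left(-125 - \frac{275}{-228}\right)^{2} = \left(-125 - - \frac{275}{228}\right)^{2} = \left(-125 + \frac{275}{228}\right)^{2} = \left(- \frac{28225}{228}\right)^{2} = \frac{796650625}{51984}$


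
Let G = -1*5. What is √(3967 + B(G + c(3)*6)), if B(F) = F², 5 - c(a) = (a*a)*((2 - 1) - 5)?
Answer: 4*√3878 ≈ 249.09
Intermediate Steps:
G = -5
c(a) = 5 + 4*a² (c(a) = 5 - a*a*((2 - 1) - 5) = 5 - a²*(1 - 5) = 5 - a²*(-4) = 5 - (-4)*a² = 5 + 4*a²)
√(3967 + B(G + c(3)*6)) = √(3967 + (-5 + (5 + 4*3²)*6)²) = √(3967 + (-5 + (5 + 4*9)*6)²) = √(3967 + (-5 + (5 + 36)*6)²) = √(3967 + (-5 + 41*6)²) = √(3967 + (-5 + 246)²) = √(3967 + 241²) = √(3967 + 58081) = √62048 = 4*√3878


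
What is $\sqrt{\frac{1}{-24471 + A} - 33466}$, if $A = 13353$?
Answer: $\frac{i \sqrt{4136729727702}}{11118} \approx 182.94 i$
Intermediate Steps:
$\sqrt{\frac{1}{-24471 + A} - 33466} = \sqrt{\frac{1}{-24471 + 13353} - 33466} = \sqrt{\frac{1}{-11118} - 33466} = \sqrt{- \frac{1}{11118} - 33466} = \sqrt{- \frac{372074989}{11118}} = \frac{i \sqrt{4136729727702}}{11118}$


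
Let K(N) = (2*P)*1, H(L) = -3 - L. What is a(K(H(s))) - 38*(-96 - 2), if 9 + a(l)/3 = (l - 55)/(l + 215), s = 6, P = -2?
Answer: 779890/211 ≈ 3696.2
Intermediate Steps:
K(N) = -4 (K(N) = (2*(-2))*1 = -4*1 = -4)
a(l) = -27 + 3*(-55 + l)/(215 + l) (a(l) = -27 + 3*((l - 55)/(l + 215)) = -27 + 3*((-55 + l)/(215 + l)) = -27 + 3*(-55 + l)/(215 + l))
a(K(H(s))) - 38*(-96 - 2) = 6*(-995 - 4*(-4))/(215 - 4) - 38*(-96 - 2) = 6*(-995 + 16)/211 - 38*(-98) = 6*(1/211)*(-979) + 3724 = -5874/211 + 3724 = 779890/211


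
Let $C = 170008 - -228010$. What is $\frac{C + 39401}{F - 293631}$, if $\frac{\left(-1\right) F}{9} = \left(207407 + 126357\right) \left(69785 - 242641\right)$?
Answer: $\frac{437419}{519237696225} \approx 8.4242 \cdot 10^{-7}$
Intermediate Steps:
$F = 519237989856$ ($F = - 9 \left(207407 + 126357\right) \left(69785 - 242641\right) = - 9 \cdot 333764 \left(-172856\right) = \left(-9\right) \left(-57693109984\right) = 519237989856$)
$C = 398018$ ($C = 170008 + 228010 = 398018$)
$\frac{C + 39401}{F - 293631} = \frac{398018 + 39401}{519237989856 - 293631} = \frac{437419}{519237696225}$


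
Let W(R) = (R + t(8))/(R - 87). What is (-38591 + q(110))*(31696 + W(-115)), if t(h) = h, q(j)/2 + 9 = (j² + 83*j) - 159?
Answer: 22620735567/202 ≈ 1.1198e+8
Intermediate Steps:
q(j) = -336 + 2*j² + 166*j (q(j) = -18 + 2*((j² + 83*j) - 159) = -18 + 2*(-159 + j² + 83*j) = -18 + (-318 + 2*j² + 166*j) = -336 + 2*j² + 166*j)
W(R) = (8 + R)/(-87 + R) (W(R) = (R + 8)/(R - 87) = (8 + R)/(-87 + R))
(-38591 + q(110))*(31696 + W(-115)) = (-38591 + (-336 + 2*110² + 166*110))*(31696 + (8 - 115)/(-87 - 115)) = (-38591 + (-336 + 2*12100 + 18260))*(31696 - 107/(-202)) = (-38591 + (-336 + 24200 + 18260))*(31696 - 1/202*(-107)) = (-38591 + 42124)*(31696 + 107/202) = 3533*(6402699/202) = 22620735567/202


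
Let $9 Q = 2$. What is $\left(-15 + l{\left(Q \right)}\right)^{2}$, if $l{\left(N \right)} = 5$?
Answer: $100$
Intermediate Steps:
$Q = \frac{2}{9}$ ($Q = \frac{1}{9} \cdot 2 = \frac{2}{9} \approx 0.22222$)
$\left(-15 + l{\left(Q \right)}\right)^{2} = \left(-15 + 5\right)^{2} = \left(-10\right)^{2} = 100$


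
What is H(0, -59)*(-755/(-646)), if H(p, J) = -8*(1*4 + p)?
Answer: -12080/323 ≈ -37.399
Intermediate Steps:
H(p, J) = -32 - 8*p (H(p, J) = -8*(4 + p) = -32 - 8*p)
H(0, -59)*(-755/(-646)) = (-32 - 8*0)*(-755/(-646)) = (-32 + 0)*(-755*(-1/646)) = -32*755/646 = -12080/323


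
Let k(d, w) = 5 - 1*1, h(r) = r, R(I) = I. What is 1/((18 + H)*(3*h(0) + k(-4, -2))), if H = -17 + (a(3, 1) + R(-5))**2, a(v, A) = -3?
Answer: 1/260 ≈ 0.0038462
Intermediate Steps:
k(d, w) = 4 (k(d, w) = 5 - 1 = 4)
H = 47 (H = -17 + (-3 - 5)**2 = -17 + (-8)**2 = -17 + 64 = 47)
1/((18 + H)*(3*h(0) + k(-4, -2))) = 1/((18 + 47)*(3*0 + 4)) = 1/(65*(0 + 4)) = 1/(65*4) = 1/260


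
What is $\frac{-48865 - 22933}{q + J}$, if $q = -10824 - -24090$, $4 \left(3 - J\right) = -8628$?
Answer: $- \frac{35899}{7713} \approx -4.6544$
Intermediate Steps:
$J = 2160$ ($J = 3 - -2157 = 3 + 2157 = 2160$)
$q = 13266$ ($q = -10824 + 24090 = 13266$)
$\frac{-48865 - 22933}{q + J} = \frac{-48865 - 22933}{13266 + 2160} = - \frac{71798}{15426} = \left(-71798\right) \frac{1}{15426} = - \frac{35899}{7713}$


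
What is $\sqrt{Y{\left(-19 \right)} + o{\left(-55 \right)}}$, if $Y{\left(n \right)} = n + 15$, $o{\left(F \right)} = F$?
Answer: $i \sqrt{59} \approx 7.6811 i$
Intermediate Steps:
$Y{\left(n \right)} = 15 + n$
$\sqrt{Y{\left(-19 \right)} + o{\left(-55 \right)}} = \sqrt{\left(15 - 19\right) - 55} = \sqrt{-4 - 55} = \sqrt{-59} = i \sqrt{59}$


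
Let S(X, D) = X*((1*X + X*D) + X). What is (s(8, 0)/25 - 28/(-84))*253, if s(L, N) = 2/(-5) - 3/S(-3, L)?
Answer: 19987/250 ≈ 79.948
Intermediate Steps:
S(X, D) = X*(2*X + D*X) (S(X, D) = X*((X + D*X) + X) = X*(2*X + D*X))
s(L, N) = -⅖ - 3/(18 + 9*L) (s(L, N) = 2/(-5) - 3*1/(9*(2 + L)) = 2*(-⅕) - 3*1/(9*(2 + L)) = -⅖ - 3/(18 + 9*L))
(s(8, 0)/25 - 28/(-84))*253 = (((-17 - 6*8)/(15*(2 + 8)))/25 - 28/(-84))*253 = (((1/15)*(-17 - 48)/10)*(1/25) - 28*(-1/84))*253 = (((1/15)*(⅒)*(-65))*(1/25) + ⅓)*253 = (-13/30*1/25 + ⅓)*253 = (-13/750 + ⅓)*253 = (79/250)*253 = 19987/250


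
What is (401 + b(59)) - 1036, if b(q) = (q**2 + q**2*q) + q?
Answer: 208284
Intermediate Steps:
b(q) = q + q**2 + q**3 (b(q) = (q**2 + q**3) + q = q + q**2 + q**3)
(401 + b(59)) - 1036 = (401 + 59*(1 + 59 + 59**2)) - 1036 = (401 + 59*(1 + 59 + 3481)) - 1036 = (401 + 59*3541) - 1036 = (401 + 208919) - 1036 = 209320 - 1036 = 208284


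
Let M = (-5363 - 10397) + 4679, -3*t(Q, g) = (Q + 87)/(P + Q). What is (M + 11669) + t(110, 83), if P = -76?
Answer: 59779/102 ≈ 586.07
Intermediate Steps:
t(Q, g) = -(87 + Q)/(3*(-76 + Q)) (t(Q, g) = -(Q + 87)/(3*(-76 + Q)) = -(87 + Q)/(3*(-76 + Q)))
M = -11081 (M = -15760 + 4679 = -11081)
(M + 11669) + t(110, 83) = (-11081 + 11669) + (-87 - 1*110)/(3*(-76 + 110)) = 588 + (⅓)*(-87 - 110)/34 = 588 + (⅓)*(1/34)*(-197) = 588 - 197/102 = 59779/102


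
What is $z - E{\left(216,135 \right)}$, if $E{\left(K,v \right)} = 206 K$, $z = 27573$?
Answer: $-16923$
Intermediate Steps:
$z - E{\left(216,135 \right)} = 27573 - 206 \cdot 216 = 27573 - 44496 = -16923$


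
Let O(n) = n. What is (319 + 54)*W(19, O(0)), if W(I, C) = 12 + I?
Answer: 11563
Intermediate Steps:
(319 + 54)*W(19, O(0)) = (319 + 54)*(12 + 19) = 373*31 = 11563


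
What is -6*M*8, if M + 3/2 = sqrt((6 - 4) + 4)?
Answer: 72 - 48*sqrt(6) ≈ -45.576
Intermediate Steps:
M = -3/2 + sqrt(6) (M = -3/2 + sqrt((6 - 4) + 4) = -3/2 + sqrt(2 + 4) = -3/2 + sqrt(6) ≈ 0.94949)
-6*M*8 = -6*(-3/2 + sqrt(6))*8 = (9 - 6*sqrt(6))*8 = 72 - 48*sqrt(6)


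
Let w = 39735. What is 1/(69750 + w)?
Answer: 1/109485 ≈ 9.1337e-6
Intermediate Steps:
1/(69750 + w) = 1/(69750 + 39735) = 1/109485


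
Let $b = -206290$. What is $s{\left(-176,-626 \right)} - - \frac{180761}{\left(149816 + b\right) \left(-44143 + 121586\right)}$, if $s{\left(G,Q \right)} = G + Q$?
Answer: $- \frac{206327058725}{257265646} \approx -802.0$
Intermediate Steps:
$s{\left(-176,-626 \right)} - - \frac{180761}{\left(149816 + b\right) \left(-44143 + 121586\right)} = \left(-176 - 626\right) - - \frac{180761}{\left(149816 - 206290\right) \left(-44143 + 121586\right)} = -802 - - \frac{180761}{\left(-56474\right) 77443} = -802 - - \frac{180761}{-4373515982} = -802 - \left(-180761\right) \left(- \frac{1}{4373515982}\right) = -802 - \frac{10633}{257265646} = - \frac{206327058725}{257265646}$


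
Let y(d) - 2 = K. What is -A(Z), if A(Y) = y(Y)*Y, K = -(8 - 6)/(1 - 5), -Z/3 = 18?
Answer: 135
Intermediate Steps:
Z = -54 (Z = -3*18 = -54)
K = ½ (K = -2/(-4) = -2*(-1)/4 = -1*(-½) = ½ ≈ 0.50000)
y(d) = 5/2 (y(d) = 2 + ½ = 5/2)
A(Y) = 5*Y/2
-A(Z) = -5*(-54)/2 = -1*(-135) = 135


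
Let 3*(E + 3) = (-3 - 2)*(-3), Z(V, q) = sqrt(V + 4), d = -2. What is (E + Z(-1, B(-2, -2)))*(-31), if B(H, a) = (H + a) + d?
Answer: -62 - 31*sqrt(3) ≈ -115.69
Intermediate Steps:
B(H, a) = -2 + H + a (B(H, a) = (H + a) - 2 = -2 + H + a)
Z(V, q) = sqrt(4 + V)
E = 2 (E = -3 + ((-3 - 2)*(-3))/3 = -3 + (-5*(-3))/3 = -3 + (1/3)*15 = -3 + 5 = 2)
(E + Z(-1, B(-2, -2)))*(-31) = (2 + sqrt(4 - 1))*(-31) = (2 + sqrt(3))*(-31) = -62 - 31*sqrt(3)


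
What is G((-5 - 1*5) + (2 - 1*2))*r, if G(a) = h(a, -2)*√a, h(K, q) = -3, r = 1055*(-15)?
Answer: 47475*I*√10 ≈ 1.5013e+5*I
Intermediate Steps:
r = -15825
G(a) = -3*√a
G((-5 - 1*5) + (2 - 1*2))*r = -3*√((-5 - 1*5) + (2 - 1*2))*(-15825) = -3*√((-5 - 5) + (2 - 2))*(-15825) = -3*√(-10 + 0)*(-15825) = -3*I*√10*(-15825) = 47475*I*√10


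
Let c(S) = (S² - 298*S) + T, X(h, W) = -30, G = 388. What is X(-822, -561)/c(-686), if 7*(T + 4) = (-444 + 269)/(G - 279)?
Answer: -654/14715431 ≈ -4.4443e-5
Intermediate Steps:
T = -461/109 (T = -4 + ((-444 + 269)/(388 - 279))/7 = -4 + (-175/109)/7 = -4 + (-175*1/109)/7 = -4 + (⅐)*(-175/109) = -4 - 25/109 = -461/109 ≈ -4.2294)
c(S) = -461/109 + S² - 298*S (c(S) = (S² - 298*S) - 461/109 = -461/109 + S² - 298*S)
X(-822, -561)/c(-686) = -30/(-461/109 + (-686)² - 298*(-686)) = -30/(-461/109 + 470596 + 204428) = -30/73577155/109 = -30*109/73577155 = -654/14715431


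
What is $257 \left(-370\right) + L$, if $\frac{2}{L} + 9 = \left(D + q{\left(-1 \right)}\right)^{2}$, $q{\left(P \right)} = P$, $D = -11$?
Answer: $- \frac{12837148}{135} \approx -95090.0$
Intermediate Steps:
$L = \frac{2}{135}$ ($L = \frac{2}{-9 + \left(-11 - 1\right)^{2}} = \frac{2}{-9 + \left(-12\right)^{2}} = \frac{2}{-9 + 144} = \frac{2}{135} \approx 0.014815$)
$257 \left(-370\right) + L = 257 \left(-370\right) + \frac{2}{135} = -95090 + \frac{2}{135} = - \frac{12837148}{135}$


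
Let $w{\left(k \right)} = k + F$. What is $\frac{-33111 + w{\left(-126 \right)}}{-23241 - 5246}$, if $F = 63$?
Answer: $\frac{33174}{28487} \approx 1.1645$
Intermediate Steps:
$w{\left(k \right)} = 63 + k$ ($w{\left(k \right)} = k + 63 = 63 + k$)
$\frac{-33111 + w{\left(-126 \right)}}{-23241 - 5246} = \frac{-33111 + \left(63 - 126\right)}{-23241 - 5246} = \frac{-33111 - 63}{-28487} = \left(-33174\right) \left(- \frac{1}{28487}\right) = \frac{33174}{28487}$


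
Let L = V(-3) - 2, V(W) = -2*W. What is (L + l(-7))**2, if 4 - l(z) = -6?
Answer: 196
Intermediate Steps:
l(z) = 10 (l(z) = 4 - 1*(-6) = 4 + 6 = 10)
L = 4 (L = -2*(-3) - 2 = 6 - 2 = 4)
(L + l(-7))**2 = (4 + 10)**2 = 14**2 = 196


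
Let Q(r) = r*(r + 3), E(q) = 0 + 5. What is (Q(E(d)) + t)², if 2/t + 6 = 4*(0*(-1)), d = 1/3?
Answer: 14161/9 ≈ 1573.4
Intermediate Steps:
d = ⅓ ≈ 0.33333
E(q) = 5
Q(r) = r*(3 + r)
t = -⅓ (t = 2/(-6 + 4*(0*(-1))) = 2/(-6 + 4*0) = 2/(-6 + 0) = 2/(-6) = 2*(-⅙) = -⅓ ≈ -0.33333)
(Q(E(d)) + t)² = (5*(3 + 5) - ⅓)² = (5*8 - ⅓)² = (40 - ⅓)² = (119/3)² = 14161/9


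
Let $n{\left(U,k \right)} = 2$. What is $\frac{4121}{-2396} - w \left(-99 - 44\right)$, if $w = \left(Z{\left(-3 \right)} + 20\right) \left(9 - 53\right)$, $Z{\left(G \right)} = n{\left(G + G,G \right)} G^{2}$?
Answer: $- \frac{572878137}{2396} \approx -2.391 \cdot 10^{5}$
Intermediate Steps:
$Z{\left(G \right)} = 2 G^{2}$
$w = -1672$ ($w = \left(2 \left(-3\right)^{2} + 20\right) \left(9 - 53\right) = \left(2 \cdot 9 + 20\right) \left(-44\right) = \left(18 + 20\right) \left(-44\right) = 38 \left(-44\right) = -1672$)
$\frac{4121}{-2396} - w \left(-99 - 44\right) = \frac{4121}{-2396} - - 1672 \left(-99 - 44\right) = 4121 \left(- \frac{1}{2396}\right) - \left(-1672\right) \left(-143\right) = - \frac{4121}{2396} - 239096 = - \frac{572878137}{2396}$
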